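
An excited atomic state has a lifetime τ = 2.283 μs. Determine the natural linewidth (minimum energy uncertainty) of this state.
144.155 peV

Using the energy-time uncertainty principle:
ΔEΔt ≥ ℏ/2

The lifetime τ represents the time uncertainty Δt.
The natural linewidth (minimum energy uncertainty) is:

ΔE = ℏ/(2τ)
ΔE = (1.055e-34 J·s) / (2 × 2.283e-06 s)
ΔE = 2.310e-29 J = 144.155 peV

This natural linewidth limits the precision of spectroscopic measurements.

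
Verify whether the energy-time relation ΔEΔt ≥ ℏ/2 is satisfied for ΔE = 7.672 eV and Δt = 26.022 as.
No, it violates the uncertainty relation.

Calculate the product ΔEΔt:
ΔE = 7.672 eV = 1.229e-18 J
ΔEΔt = (1.229e-18 J) × (2.602e-17 s)
ΔEΔt = 3.199e-35 J·s

Compare to the minimum allowed value ℏ/2:
ℏ/2 = 5.273e-35 J·s

Since ΔEΔt = 3.199e-35 J·s < 5.273e-35 J·s = ℏ/2,
this violates the uncertainty relation.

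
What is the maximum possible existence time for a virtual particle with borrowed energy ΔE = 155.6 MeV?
2.115 ys

Using the energy-time uncertainty principle:
ΔEΔt ≥ ℏ/2

For a virtual particle borrowing energy ΔE, the maximum lifetime is:
Δt_max = ℏ/(2ΔE)

Converting energy:
ΔE = 155.6 MeV = 2.493e-11 J

Δt_max = (1.055e-34 J·s) / (2 × 2.493e-11 J)
Δt_max = 2.115e-24 s = 2.115 ys

Virtual particles with higher borrowed energy exist for shorter times.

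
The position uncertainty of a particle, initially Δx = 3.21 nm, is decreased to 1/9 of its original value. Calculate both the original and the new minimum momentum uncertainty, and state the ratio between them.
Original Δp_min = 1.643 × 10^-26 kg·m/s; new Δp'_min = 1.478 × 10^-25 kg·m/s; ratio Δp'_min/Δp_min = 9.

From the uncertainty principle ΔxΔp ≥ ℏ/2, the minimum momentum uncertainty is Δp_min = ℏ/(2Δx).

Original (Δx = 3.21 nm = 3.210e-09 m):
Δp_min = (1.055e-34 J·s)/(2 × 3.210e-09 m) = 1.643e-26 kg·m/s

When Δx → (1/9)Δx:
Δp'_min = ℏ/(2 × (1/9)Δx) = 9 × ℏ/(2Δx) = 9 × Δp_min
Δp'_min = 9 × 1.643e-26 kg·m/s = 1.478e-25 kg·m/s

Since Δp_min ∝ 1/Δx, when Δx is decreased to 1/9 of its original value, Δp_min increases to 9 times its original value.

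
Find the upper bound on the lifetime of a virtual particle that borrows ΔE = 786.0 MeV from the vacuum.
4.187 × 10^-25 s

Using the energy-time uncertainty principle:
ΔEΔt ≥ ℏ/2

For a virtual particle borrowing energy ΔE, the maximum lifetime is:
Δt_max = ℏ/(2ΔE)

Converting energy:
ΔE = 786.0 MeV = 1.259e-10 J

Δt_max = (1.055e-34 J·s) / (2 × 1.259e-10 J)
Δt_max = 4.187e-25 s = 4.187 × 10^-25 s

Virtual particles with higher borrowed energy exist for shorter times.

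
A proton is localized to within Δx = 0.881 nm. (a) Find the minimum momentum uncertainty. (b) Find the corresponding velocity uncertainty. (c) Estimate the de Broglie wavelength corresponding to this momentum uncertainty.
(a) Δp_min = 5.985 × 10^-26 kg·m/s
(b) Δv_min = 35.783 m/s
(c) λ_dB = 11.071 nm

Step-by-step:

(a) From the uncertainty principle:
Δp_min = ℏ/(2Δx) = (1.055e-34 J·s)/(2 × 8.810e-10 m) = 5.985e-26 kg·m/s

(b) The velocity uncertainty:
Δv = Δp/m = (5.985e-26 kg·m/s)/(1.673e-27 kg) = 3.578e+01 m/s = 35.783 m/s

(c) The de Broglie wavelength for this momentum:
λ = h/p = (6.626e-34 J·s)/(5.985e-26 kg·m/s) = 1.107e-08 m = 11.071 nm

Note: The de Broglie wavelength is comparable to the localization size, as expected from wave-particle duality.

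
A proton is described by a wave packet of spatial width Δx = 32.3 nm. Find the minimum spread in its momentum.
1.632 × 10^-27 kg·m/s

For a wave packet, the spatial width Δx and momentum spread Δp are related by the uncertainty principle:
ΔxΔp ≥ ℏ/2

The minimum momentum spread is:
Δp_min = ℏ/(2Δx)
Δp_min = (1.055e-34 J·s) / (2 × 3.230e-08 m)
Δp_min = 1.632e-27 kg·m/s

A wave packet cannot have both a well-defined position and well-defined momentum.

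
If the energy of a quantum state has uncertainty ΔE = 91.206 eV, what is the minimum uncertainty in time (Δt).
3.608 as

Using the energy-time uncertainty principle:
ΔEΔt ≥ ℏ/2

The minimum uncertainty in time is:
Δt_min = ℏ/(2ΔE)
Δt_min = (1.055e-34 J·s) / (2 × 1.461e-17 J)
Δt_min = 3.608e-18 s = 3.608 as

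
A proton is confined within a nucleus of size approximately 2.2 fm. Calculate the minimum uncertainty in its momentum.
2.397 × 10^-20 kg·m/s

Using the Heisenberg uncertainty principle:
ΔxΔp ≥ ℏ/2

With Δx ≈ L = 2.200e-15 m (the confinement size):
Δp_min = ℏ/(2Δx)
Δp_min = (1.055e-34 J·s) / (2 × 2.200e-15 m)
Δp_min = 2.397e-20 kg·m/s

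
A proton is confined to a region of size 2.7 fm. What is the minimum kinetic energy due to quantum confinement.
711.585 keV

Using the uncertainty principle:

1. Position uncertainty: Δx ≈ 2.700e-15 m
2. Minimum momentum uncertainty: Δp = ℏ/(2Δx) = 1.953e-20 kg·m/s
3. Minimum kinetic energy:
   KE = (Δp)²/(2m) = (1.953e-20)²/(2 × 1.673e-27 kg)
   KE = 1.140e-13 J = 711.585 keV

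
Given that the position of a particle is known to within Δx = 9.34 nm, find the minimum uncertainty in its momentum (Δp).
5.645 × 10^-27 kg·m/s

Using the Heisenberg uncertainty principle:
ΔxΔp ≥ ℏ/2

The minimum uncertainty in momentum is:
Δp_min = ℏ/(2Δx)
Δp_min = (1.055e-34 J·s) / (2 × 9.340e-09 m)
Δp_min = 5.645e-27 kg·m/s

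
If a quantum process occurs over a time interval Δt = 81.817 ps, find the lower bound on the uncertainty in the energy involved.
4.022 μeV

Using the energy-time uncertainty principle:
ΔEΔt ≥ ℏ/2

The minimum uncertainty in energy is:
ΔE_min = ℏ/(2Δt)
ΔE_min = (1.055e-34 J·s) / (2 × 8.182e-11 s)
ΔE_min = 6.445e-25 J = 4.022 μeV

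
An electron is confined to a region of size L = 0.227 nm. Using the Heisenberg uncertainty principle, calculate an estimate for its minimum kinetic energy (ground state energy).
184.846 meV

Using the uncertainty principle to estimate ground state energy:

1. The position uncertainty is approximately the confinement size:
   Δx ≈ L = 2.270e-10 m

2. From ΔxΔp ≥ ℏ/2, the minimum momentum uncertainty is:
   Δp ≈ ℏ/(2L) = 2.323e-25 kg·m/s

3. The kinetic energy is approximately:
   KE ≈ (Δp)²/(2m) = (2.323e-25)²/(2 × 9.109e-31 kg)
   KE ≈ 2.962e-20 J = 184.846 meV

This is an order-of-magnitude estimate of the ground state energy.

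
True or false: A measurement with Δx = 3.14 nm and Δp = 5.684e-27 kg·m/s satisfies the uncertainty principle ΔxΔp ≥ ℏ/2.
No, it violates the uncertainty principle (impossible measurement).

Calculate the product ΔxΔp:
ΔxΔp = (3.140e-09 m) × (5.684e-27 kg·m/s)
ΔxΔp = 1.785e-35 J·s

Compare to the minimum allowed value ℏ/2:
ℏ/2 = 5.273e-35 J·s

Since ΔxΔp = 1.785e-35 J·s < 5.273e-35 J·s = ℏ/2,
the measurement violates the uncertainty principle.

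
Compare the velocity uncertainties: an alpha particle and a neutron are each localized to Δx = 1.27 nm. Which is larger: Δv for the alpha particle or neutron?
The neutron has the larger minimum velocity uncertainty, by a ratio of 4.0.

For both particles, Δp_min = ℏ/(2Δx) = 4.152e-26 kg·m/s (same for both).

The velocity uncertainty is Δv = Δp/m:
- alpha particle: Δv = 4.152e-26 / 6.645e-27 = 6.248e+00 m/s = 6.248 m/s
- neutron: Δv = 4.152e-26 / 1.675e-27 = 2.479e+01 m/s = 24.788 m/s

Ratio: 2.479e+01 / 6.248e+00 = 4.0

The lighter particle has larger velocity uncertainty because Δv ∝ 1/m.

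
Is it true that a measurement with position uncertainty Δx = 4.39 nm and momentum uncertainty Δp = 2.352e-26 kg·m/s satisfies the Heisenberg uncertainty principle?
Yes, it satisfies the uncertainty principle.

Calculate the product ΔxΔp:
ΔxΔp = (4.390e-09 m) × (2.352e-26 kg·m/s)
ΔxΔp = 1.033e-34 J·s

Compare to the minimum allowed value ℏ/2:
ℏ/2 = 5.273e-35 J·s

Since ΔxΔp = 1.033e-34 J·s ≥ 5.273e-35 J·s = ℏ/2,
the measurement satisfies the uncertainty principle.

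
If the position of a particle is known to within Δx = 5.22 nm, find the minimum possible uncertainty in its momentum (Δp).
1.010 × 10^-26 kg·m/s

Using the Heisenberg uncertainty principle:
ΔxΔp ≥ ℏ/2

The minimum uncertainty in momentum is:
Δp_min = ℏ/(2Δx)
Δp_min = (1.055e-34 J·s) / (2 × 5.220e-09 m)
Δp_min = 1.010e-26 kg·m/s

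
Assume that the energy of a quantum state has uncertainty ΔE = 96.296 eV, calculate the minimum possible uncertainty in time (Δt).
3.418 as

Using the energy-time uncertainty principle:
ΔEΔt ≥ ℏ/2

The minimum uncertainty in time is:
Δt_min = ℏ/(2ΔE)
Δt_min = (1.055e-34 J·s) / (2 × 1.543e-17 J)
Δt_min = 3.418e-18 s = 3.418 as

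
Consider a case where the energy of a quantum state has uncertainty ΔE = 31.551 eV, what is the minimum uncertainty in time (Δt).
10.431 as

Using the energy-time uncertainty principle:
ΔEΔt ≥ ℏ/2

The minimum uncertainty in time is:
Δt_min = ℏ/(2ΔE)
Δt_min = (1.055e-34 J·s) / (2 × 5.055e-18 J)
Δt_min = 1.043e-17 s = 10.431 as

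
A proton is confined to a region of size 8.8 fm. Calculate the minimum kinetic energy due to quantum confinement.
66.987 keV

Using the uncertainty principle:

1. Position uncertainty: Δx ≈ 8.800e-15 m
2. Minimum momentum uncertainty: Δp = ℏ/(2Δx) = 5.992e-21 kg·m/s
3. Minimum kinetic energy:
   KE = (Δp)²/(2m) = (5.992e-21)²/(2 × 1.673e-27 kg)
   KE = 1.073e-14 J = 66.987 keV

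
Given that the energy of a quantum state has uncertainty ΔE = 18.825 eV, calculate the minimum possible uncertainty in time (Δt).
17.482 as

Using the energy-time uncertainty principle:
ΔEΔt ≥ ℏ/2

The minimum uncertainty in time is:
Δt_min = ℏ/(2ΔE)
Δt_min = (1.055e-34 J·s) / (2 × 3.016e-18 J)
Δt_min = 1.748e-17 s = 17.482 as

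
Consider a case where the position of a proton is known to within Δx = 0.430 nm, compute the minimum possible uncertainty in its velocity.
73.313 m/s

Using the Heisenberg uncertainty principle and Δp = mΔv:
ΔxΔp ≥ ℏ/2
Δx(mΔv) ≥ ℏ/2

The minimum uncertainty in velocity is:
Δv_min = ℏ/(2mΔx)
Δv_min = (1.055e-34 J·s) / (2 × 1.673e-27 kg × 4.300e-10 m)
Δv_min = 7.331e+01 m/s = 73.313 m/s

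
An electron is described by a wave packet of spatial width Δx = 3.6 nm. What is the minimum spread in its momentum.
1.465 × 10^-26 kg·m/s

For a wave packet, the spatial width Δx and momentum spread Δp are related by the uncertainty principle:
ΔxΔp ≥ ℏ/2

The minimum momentum spread is:
Δp_min = ℏ/(2Δx)
Δp_min = (1.055e-34 J·s) / (2 × 3.600e-09 m)
Δp_min = 1.465e-26 kg·m/s

A wave packet cannot have both a well-defined position and well-defined momentum.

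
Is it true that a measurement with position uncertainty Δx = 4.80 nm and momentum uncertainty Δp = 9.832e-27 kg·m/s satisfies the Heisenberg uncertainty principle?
No, it violates the uncertainty principle (impossible measurement).

Calculate the product ΔxΔp:
ΔxΔp = (4.800e-09 m) × (9.832e-27 kg·m/s)
ΔxΔp = 4.719e-35 J·s

Compare to the minimum allowed value ℏ/2:
ℏ/2 = 5.273e-35 J·s

Since ΔxΔp = 4.719e-35 J·s < 5.273e-35 J·s = ℏ/2,
the measurement violates the uncertainty principle.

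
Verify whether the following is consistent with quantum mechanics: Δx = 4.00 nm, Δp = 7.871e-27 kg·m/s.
No, it violates the uncertainty principle (impossible measurement).

Calculate the product ΔxΔp:
ΔxΔp = (4.000e-09 m) × (7.871e-27 kg·m/s)
ΔxΔp = 3.148e-35 J·s

Compare to the minimum allowed value ℏ/2:
ℏ/2 = 5.273e-35 J·s

Since ΔxΔp = 3.148e-35 J·s < 5.273e-35 J·s = ℏ/2,
the measurement violates the uncertainty principle.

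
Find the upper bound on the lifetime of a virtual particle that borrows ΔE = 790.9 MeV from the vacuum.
4.161 × 10^-25 s

Using the energy-time uncertainty principle:
ΔEΔt ≥ ℏ/2

For a virtual particle borrowing energy ΔE, the maximum lifetime is:
Δt_max = ℏ/(2ΔE)

Converting energy:
ΔE = 790.9 MeV = 1.267e-10 J

Δt_max = (1.055e-34 J·s) / (2 × 1.267e-10 J)
Δt_max = 4.161e-25 s = 4.161 × 10^-25 s

Virtual particles with higher borrowed energy exist for shorter times.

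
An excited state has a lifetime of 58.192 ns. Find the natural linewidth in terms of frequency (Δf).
1.367 MHz

Using the energy-time uncertainty principle and E = hf:
ΔEΔt ≥ ℏ/2
hΔf·Δt ≥ ℏ/2

The minimum frequency uncertainty is:
Δf = ℏ/(2hτ) = 1/(4πτ)
Δf = 1/(4π × 5.819e-08 s)
Δf = 1.367e+06 Hz = 1.367 MHz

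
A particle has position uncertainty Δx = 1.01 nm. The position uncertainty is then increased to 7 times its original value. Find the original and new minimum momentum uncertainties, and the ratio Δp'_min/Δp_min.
Original Δp_min = 5.221 × 10^-26 kg·m/s; new Δp'_min = 7.458 × 10^-27 kg·m/s; ratio Δp'_min/Δp_min = 1/7.

From the uncertainty principle ΔxΔp ≥ ℏ/2, the minimum momentum uncertainty is Δp_min = ℏ/(2Δx).

Original (Δx = 1.01 nm = 1.010e-09 m):
Δp_min = (1.055e-34 J·s)/(2 × 1.010e-09 m) = 5.221e-26 kg·m/s

When Δx → 7Δx:
Δp'_min = ℏ/(2 × 7Δx) = (1/7) × ℏ/(2Δx) = (1/7) × Δp_min
Δp'_min = 1/7 × 5.221e-26 kg·m/s = 7.458e-27 kg·m/s

Since Δp_min ∝ 1/Δx, when Δx is increased to 7 times its original value, Δp_min decreases to 1/7 of its original value.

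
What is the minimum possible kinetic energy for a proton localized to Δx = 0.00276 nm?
680.983 meV

Localizing a particle requires giving it sufficient momentum uncertainty:

1. From uncertainty principle: Δp ≥ ℏ/(2Δx)
   Δp_min = (1.055e-34 J·s) / (2 × 2.760e-12 m)
   Δp_min = 1.910e-23 kg·m/s

2. This momentum uncertainty corresponds to kinetic energy:
   KE ≈ (Δp)²/(2m) = (1.910e-23)²/(2 × 1.673e-27 kg)
   KE = 1.091e-19 J = 680.983 meV

Tighter localization requires more energy.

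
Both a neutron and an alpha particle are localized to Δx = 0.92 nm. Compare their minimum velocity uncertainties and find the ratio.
The neutron has the larger minimum velocity uncertainty, by a ratio of 4.0.

For both particles, Δp_min = ℏ/(2Δx) = 5.731e-26 kg·m/s (same for both).

The velocity uncertainty is Δv = Δp/m:
- neutron: Δv = 5.731e-26 / 1.675e-27 = 3.422e+01 m/s = 34.219 m/s
- alpha particle: Δv = 5.731e-26 / 6.645e-27 = 8.626e+00 m/s = 8.626 m/s

Ratio: 3.422e+01 / 8.626e+00 = 4.0

The lighter particle has larger velocity uncertainty because Δv ∝ 1/m.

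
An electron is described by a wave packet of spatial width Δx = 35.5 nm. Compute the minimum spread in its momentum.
1.485 × 10^-27 kg·m/s

For a wave packet, the spatial width Δx and momentum spread Δp are related by the uncertainty principle:
ΔxΔp ≥ ℏ/2

The minimum momentum spread is:
Δp_min = ℏ/(2Δx)
Δp_min = (1.055e-34 J·s) / (2 × 3.550e-08 m)
Δp_min = 1.485e-27 kg·m/s

A wave packet cannot have both a well-defined position and well-defined momentum.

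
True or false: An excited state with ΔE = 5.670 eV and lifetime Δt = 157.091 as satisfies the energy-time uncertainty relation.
Yes, it satisfies the uncertainty relation.

Calculate the product ΔEΔt:
ΔE = 5.670 eV = 9.084e-19 J
ΔEΔt = (9.084e-19 J) × (1.571e-16 s)
ΔEΔt = 1.427e-34 J·s

Compare to the minimum allowed value ℏ/2:
ℏ/2 = 5.273e-35 J·s

Since ΔEΔt = 1.427e-34 J·s ≥ 5.273e-35 J·s = ℏ/2,
this satisfies the uncertainty relation.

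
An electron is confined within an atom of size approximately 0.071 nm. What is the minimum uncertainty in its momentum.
7.427 × 10^-25 kg·m/s

Using the Heisenberg uncertainty principle:
ΔxΔp ≥ ℏ/2

With Δx ≈ L = 7.100e-11 m (the confinement size):
Δp_min = ℏ/(2Δx)
Δp_min = (1.055e-34 J·s) / (2 × 7.100e-11 m)
Δp_min = 7.427e-25 kg·m/s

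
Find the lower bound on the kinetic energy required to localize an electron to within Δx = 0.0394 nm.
6.136 eV

Localizing a particle requires giving it sufficient momentum uncertainty:

1. From uncertainty principle: Δp ≥ ℏ/(2Δx)
   Δp_min = (1.055e-34 J·s) / (2 × 3.940e-11 m)
   Δp_min = 1.338e-24 kg·m/s

2. This momentum uncertainty corresponds to kinetic energy:
   KE ≈ (Δp)²/(2m) = (1.338e-24)²/(2 × 9.109e-31 kg)
   KE = 9.831e-19 J = 6.136 eV

Tighter localization requires more energy.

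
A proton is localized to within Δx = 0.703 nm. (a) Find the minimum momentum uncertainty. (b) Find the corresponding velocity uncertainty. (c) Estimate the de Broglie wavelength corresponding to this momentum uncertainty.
(a) Δp_min = 7.501 × 10^-26 kg·m/s
(b) Δv_min = 44.843 m/s
(c) λ_dB = 8.834 nm

Step-by-step:

(a) From the uncertainty principle:
Δp_min = ℏ/(2Δx) = (1.055e-34 J·s)/(2 × 7.030e-10 m) = 7.501e-26 kg·m/s

(b) The velocity uncertainty:
Δv = Δp/m = (7.501e-26 kg·m/s)/(1.673e-27 kg) = 4.484e+01 m/s = 44.843 m/s

(c) The de Broglie wavelength for this momentum:
λ = h/p = (6.626e-34 J·s)/(7.501e-26 kg·m/s) = 8.834e-09 m = 8.834 nm

Note: The de Broglie wavelength is comparable to the localization size, as expected from wave-particle duality.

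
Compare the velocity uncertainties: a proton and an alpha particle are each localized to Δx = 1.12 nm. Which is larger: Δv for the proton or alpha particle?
The proton has the larger minimum velocity uncertainty, by a ratio of 4.0.

For both particles, Δp_min = ℏ/(2Δx) = 4.708e-26 kg·m/s (same for both).

The velocity uncertainty is Δv = Δp/m:
- proton: Δv = 4.708e-26 / 1.673e-27 = 2.815e+01 m/s = 28.147 m/s
- alpha particle: Δv = 4.708e-26 / 6.645e-27 = 7.085e+00 m/s = 7.085 m/s

Ratio: 2.815e+01 / 7.085e+00 = 4.0

The lighter particle has larger velocity uncertainty because Δv ∝ 1/m.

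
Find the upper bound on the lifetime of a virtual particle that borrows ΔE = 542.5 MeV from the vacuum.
6.066 × 10^-25 s

Using the energy-time uncertainty principle:
ΔEΔt ≥ ℏ/2

For a virtual particle borrowing energy ΔE, the maximum lifetime is:
Δt_max = ℏ/(2ΔE)

Converting energy:
ΔE = 542.5 MeV = 8.692e-11 J

Δt_max = (1.055e-34 J·s) / (2 × 8.692e-11 J)
Δt_max = 6.066e-25 s = 6.066 × 10^-25 s

Virtual particles with higher borrowed energy exist for shorter times.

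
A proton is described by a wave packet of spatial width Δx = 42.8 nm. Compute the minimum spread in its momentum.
1.232 × 10^-27 kg·m/s

For a wave packet, the spatial width Δx and momentum spread Δp are related by the uncertainty principle:
ΔxΔp ≥ ℏ/2

The minimum momentum spread is:
Δp_min = ℏ/(2Δx)
Δp_min = (1.055e-34 J·s) / (2 × 4.280e-08 m)
Δp_min = 1.232e-27 kg·m/s

A wave packet cannot have both a well-defined position and well-defined momentum.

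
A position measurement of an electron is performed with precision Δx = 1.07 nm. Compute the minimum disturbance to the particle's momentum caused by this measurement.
4.928 × 10^-26 kg·m/s

The uncertainty principle implies that measuring position disturbs momentum:
ΔxΔp ≥ ℏ/2

When we measure position with precision Δx, we necessarily introduce a momentum uncertainty:
Δp ≥ ℏ/(2Δx)
Δp_min = (1.055e-34 J·s) / (2 × 1.070e-09 m)
Δp_min = 4.928e-26 kg·m/s

The more precisely we measure position, the greater the momentum disturbance.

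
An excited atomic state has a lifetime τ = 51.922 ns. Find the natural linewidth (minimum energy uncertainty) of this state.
6.338 neV

Using the energy-time uncertainty principle:
ΔEΔt ≥ ℏ/2

The lifetime τ represents the time uncertainty Δt.
The natural linewidth (minimum energy uncertainty) is:

ΔE = ℏ/(2τ)
ΔE = (1.055e-34 J·s) / (2 × 5.192e-08 s)
ΔE = 1.016e-27 J = 6.338 neV

This natural linewidth limits the precision of spectroscopic measurements.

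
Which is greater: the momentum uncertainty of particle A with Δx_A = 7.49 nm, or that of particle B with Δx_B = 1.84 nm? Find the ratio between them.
Particle B has the larger minimum momentum uncertainty, by a factor of 4.07.

For each particle, the minimum momentum uncertainty is Δp_min = ℏ/(2Δx):

Particle A: Δp_A = ℏ/(2×7.490e-09 m) = 7.040e-27 kg·m/s
Particle B: Δp_B = ℏ/(2×1.840e-09 m) = 2.866e-26 kg·m/s

Ratio: Δp_B/Δp_A = 4.07

Since Δp_min ∝ 1/Δx, the particle with smaller position uncertainty (B) has larger momentum uncertainty.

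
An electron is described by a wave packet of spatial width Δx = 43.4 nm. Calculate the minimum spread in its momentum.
1.215 × 10^-27 kg·m/s

For a wave packet, the spatial width Δx and momentum spread Δp are related by the uncertainty principle:
ΔxΔp ≥ ℏ/2

The minimum momentum spread is:
Δp_min = ℏ/(2Δx)
Δp_min = (1.055e-34 J·s) / (2 × 4.340e-08 m)
Δp_min = 1.215e-27 kg·m/s

A wave packet cannot have both a well-defined position and well-defined momentum.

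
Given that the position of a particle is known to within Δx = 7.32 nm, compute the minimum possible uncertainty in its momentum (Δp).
7.203 × 10^-27 kg·m/s

Using the Heisenberg uncertainty principle:
ΔxΔp ≥ ℏ/2

The minimum uncertainty in momentum is:
Δp_min = ℏ/(2Δx)
Δp_min = (1.055e-34 J·s) / (2 × 7.320e-09 m)
Δp_min = 7.203e-27 kg·m/s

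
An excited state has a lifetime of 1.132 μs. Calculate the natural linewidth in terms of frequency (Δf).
70.298 kHz

Using the energy-time uncertainty principle and E = hf:
ΔEΔt ≥ ℏ/2
hΔf·Δt ≥ ℏ/2

The minimum frequency uncertainty is:
Δf = ℏ/(2hτ) = 1/(4πτ)
Δf = 1/(4π × 1.132e-06 s)
Δf = 7.030e+04 Hz = 70.298 kHz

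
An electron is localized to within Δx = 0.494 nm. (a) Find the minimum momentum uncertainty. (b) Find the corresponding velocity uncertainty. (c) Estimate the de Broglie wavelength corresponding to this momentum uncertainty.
(a) Δp_min = 1.067 × 10^-25 kg·m/s
(b) Δv_min = 117.174 km/s
(c) λ_dB = 6.208 nm

Step-by-step:

(a) From the uncertainty principle:
Δp_min = ℏ/(2Δx) = (1.055e-34 J·s)/(2 × 4.940e-10 m) = 1.067e-25 kg·m/s

(b) The velocity uncertainty:
Δv = Δp/m = (1.067e-25 kg·m/s)/(9.109e-31 kg) = 1.172e+05 m/s = 117.174 km/s

(c) The de Broglie wavelength for this momentum:
λ = h/p = (6.626e-34 J·s)/(1.067e-25 kg·m/s) = 6.208e-09 m = 6.208 nm

Note: The de Broglie wavelength is comparable to the localization size, as expected from wave-particle duality.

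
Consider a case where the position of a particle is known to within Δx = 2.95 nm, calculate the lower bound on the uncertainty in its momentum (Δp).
1.787 × 10^-26 kg·m/s

Using the Heisenberg uncertainty principle:
ΔxΔp ≥ ℏ/2

The minimum uncertainty in momentum is:
Δp_min = ℏ/(2Δx)
Δp_min = (1.055e-34 J·s) / (2 × 2.950e-09 m)
Δp_min = 1.787e-26 kg·m/s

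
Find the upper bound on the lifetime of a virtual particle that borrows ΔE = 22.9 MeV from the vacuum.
14.371 ys

Using the energy-time uncertainty principle:
ΔEΔt ≥ ℏ/2

For a virtual particle borrowing energy ΔE, the maximum lifetime is:
Δt_max = ℏ/(2ΔE)

Converting energy:
ΔE = 22.9 MeV = 3.669e-12 J

Δt_max = (1.055e-34 J·s) / (2 × 3.669e-12 J)
Δt_max = 1.437e-23 s = 14.371 ys

Virtual particles with higher borrowed energy exist for shorter times.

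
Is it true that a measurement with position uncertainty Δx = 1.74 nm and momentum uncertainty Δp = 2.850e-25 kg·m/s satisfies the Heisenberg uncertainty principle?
Yes, it satisfies the uncertainty principle.

Calculate the product ΔxΔp:
ΔxΔp = (1.740e-09 m) × (2.850e-25 kg·m/s)
ΔxΔp = 4.959e-34 J·s

Compare to the minimum allowed value ℏ/2:
ℏ/2 = 5.273e-35 J·s

Since ΔxΔp = 4.959e-34 J·s ≥ 5.273e-35 J·s = ℏ/2,
the measurement satisfies the uncertainty principle.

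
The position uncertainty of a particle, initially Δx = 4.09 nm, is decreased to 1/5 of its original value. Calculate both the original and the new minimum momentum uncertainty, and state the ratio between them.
Original Δp_min = 1.289 × 10^-26 kg·m/s; new Δp'_min = 6.446 × 10^-26 kg·m/s; ratio Δp'_min/Δp_min = 5.

From the uncertainty principle ΔxΔp ≥ ℏ/2, the minimum momentum uncertainty is Δp_min = ℏ/(2Δx).

Original (Δx = 4.09 nm = 4.090e-09 m):
Δp_min = (1.055e-34 J·s)/(2 × 4.090e-09 m) = 1.289e-26 kg·m/s

When Δx → (1/5)Δx:
Δp'_min = ℏ/(2 × (1/5)Δx) = 5 × ℏ/(2Δx) = 5 × Δp_min
Δp'_min = 5 × 1.289e-26 kg·m/s = 6.446e-26 kg·m/s

Since Δp_min ∝ 1/Δx, when Δx is decreased to 1/5 of its original value, Δp_min increases to 5 times its original value.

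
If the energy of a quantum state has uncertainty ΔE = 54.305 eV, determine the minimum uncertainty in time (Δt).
6.060 as

Using the energy-time uncertainty principle:
ΔEΔt ≥ ℏ/2

The minimum uncertainty in time is:
Δt_min = ℏ/(2ΔE)
Δt_min = (1.055e-34 J·s) / (2 × 8.701e-18 J)
Δt_min = 6.060e-18 s = 6.060 as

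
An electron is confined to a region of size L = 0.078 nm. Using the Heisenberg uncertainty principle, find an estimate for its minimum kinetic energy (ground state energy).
1.566 eV

Using the uncertainty principle to estimate ground state energy:

1. The position uncertainty is approximately the confinement size:
   Δx ≈ L = 7.800e-11 m

2. From ΔxΔp ≥ ℏ/2, the minimum momentum uncertainty is:
   Δp ≈ ℏ/(2L) = 6.760e-25 kg·m/s

3. The kinetic energy is approximately:
   KE ≈ (Δp)²/(2m) = (6.760e-25)²/(2 × 9.109e-31 kg)
   KE ≈ 2.508e-19 J = 1.566 eV

This is an order-of-magnitude estimate of the ground state energy.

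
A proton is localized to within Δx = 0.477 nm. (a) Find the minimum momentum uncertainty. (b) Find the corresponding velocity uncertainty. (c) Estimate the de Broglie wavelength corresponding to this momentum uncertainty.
(a) Δp_min = 1.105 × 10^-25 kg·m/s
(b) Δv_min = 66.089 m/s
(c) λ_dB = 5.994 nm

Step-by-step:

(a) From the uncertainty principle:
Δp_min = ℏ/(2Δx) = (1.055e-34 J·s)/(2 × 4.770e-10 m) = 1.105e-25 kg·m/s

(b) The velocity uncertainty:
Δv = Δp/m = (1.105e-25 kg·m/s)/(1.673e-27 kg) = 6.609e+01 m/s = 66.089 m/s

(c) The de Broglie wavelength for this momentum:
λ = h/p = (6.626e-34 J·s)/(1.105e-25 kg·m/s) = 5.994e-09 m = 5.994 nm

Note: The de Broglie wavelength is comparable to the localization size, as expected from wave-particle duality.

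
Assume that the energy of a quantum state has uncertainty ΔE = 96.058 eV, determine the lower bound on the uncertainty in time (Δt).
3.426 as

Using the energy-time uncertainty principle:
ΔEΔt ≥ ℏ/2

The minimum uncertainty in time is:
Δt_min = ℏ/(2ΔE)
Δt_min = (1.055e-34 J·s) / (2 × 1.539e-17 J)
Δt_min = 3.426e-18 s = 3.426 as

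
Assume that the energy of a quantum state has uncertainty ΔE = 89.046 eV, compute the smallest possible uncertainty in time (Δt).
3.696 as

Using the energy-time uncertainty principle:
ΔEΔt ≥ ℏ/2

The minimum uncertainty in time is:
Δt_min = ℏ/(2ΔE)
Δt_min = (1.055e-34 J·s) / (2 × 1.427e-17 J)
Δt_min = 3.696e-18 s = 3.696 as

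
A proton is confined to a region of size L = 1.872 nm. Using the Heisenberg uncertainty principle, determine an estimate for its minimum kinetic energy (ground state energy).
1.480 μeV

Using the uncertainty principle to estimate ground state energy:

1. The position uncertainty is approximately the confinement size:
   Δx ≈ L = 1.872e-09 m

2. From ΔxΔp ≥ ℏ/2, the minimum momentum uncertainty is:
   Δp ≈ ℏ/(2L) = 2.817e-26 kg·m/s

3. The kinetic energy is approximately:
   KE ≈ (Δp)²/(2m) = (2.817e-26)²/(2 × 1.673e-27 kg)
   KE ≈ 2.372e-25 J = 1.480 μeV

This is an order-of-magnitude estimate of the ground state energy.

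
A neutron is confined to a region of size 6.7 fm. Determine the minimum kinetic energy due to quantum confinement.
115.400 keV

Using the uncertainty principle:

1. Position uncertainty: Δx ≈ 6.700e-15 m
2. Minimum momentum uncertainty: Δp = ℏ/(2Δx) = 7.870e-21 kg·m/s
3. Minimum kinetic energy:
   KE = (Δp)²/(2m) = (7.870e-21)²/(2 × 1.675e-27 kg)
   KE = 1.849e-14 J = 115.400 keV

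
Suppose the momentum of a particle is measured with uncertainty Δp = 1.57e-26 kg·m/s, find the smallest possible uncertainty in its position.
3.359 nm

Using the Heisenberg uncertainty principle:
ΔxΔp ≥ ℏ/2

The minimum uncertainty in position is:
Δx_min = ℏ/(2Δp)
Δx_min = (1.055e-34 J·s) / (2 × 1.570e-26 kg·m/s)
Δx_min = 3.359e-09 m = 3.359 nm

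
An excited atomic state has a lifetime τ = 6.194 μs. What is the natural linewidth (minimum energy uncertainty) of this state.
53.133 peV

Using the energy-time uncertainty principle:
ΔEΔt ≥ ℏ/2

The lifetime τ represents the time uncertainty Δt.
The natural linewidth (minimum energy uncertainty) is:

ΔE = ℏ/(2τ)
ΔE = (1.055e-34 J·s) / (2 × 6.194e-06 s)
ΔE = 8.513e-30 J = 53.133 peV

This natural linewidth limits the precision of spectroscopic measurements.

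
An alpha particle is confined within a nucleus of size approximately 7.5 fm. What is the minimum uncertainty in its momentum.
7.030 × 10^-21 kg·m/s

Using the Heisenberg uncertainty principle:
ΔxΔp ≥ ℏ/2

With Δx ≈ L = 7.500e-15 m (the confinement size):
Δp_min = ℏ/(2Δx)
Δp_min = (1.055e-34 J·s) / (2 × 7.500e-15 m)
Δp_min = 7.030e-21 kg·m/s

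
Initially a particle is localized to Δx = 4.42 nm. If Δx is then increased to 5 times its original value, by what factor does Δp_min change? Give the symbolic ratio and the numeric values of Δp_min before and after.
Original Δp_min = 1.193 × 10^-26 kg·m/s; new Δp'_min = 2.386 × 10^-27 kg·m/s; ratio Δp'_min/Δp_min = 1/5.

From the uncertainty principle ΔxΔp ≥ ℏ/2, the minimum momentum uncertainty is Δp_min = ℏ/(2Δx).

Original (Δx = 4.42 nm = 4.420e-09 m):
Δp_min = (1.055e-34 J·s)/(2 × 4.420e-09 m) = 1.193e-26 kg·m/s

When Δx → 5Δx:
Δp'_min = ℏ/(2 × 5Δx) = (1/5) × ℏ/(2Δx) = (1/5) × Δp_min
Δp'_min = 1/5 × 1.193e-26 kg·m/s = 2.386e-27 kg·m/s

Since Δp_min ∝ 1/Δx, when Δx is increased to 5 times its original value, Δp_min decreases to 1/5 of its original value.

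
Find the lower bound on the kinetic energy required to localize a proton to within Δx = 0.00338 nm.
454.068 meV

Localizing a particle requires giving it sufficient momentum uncertainty:

1. From uncertainty principle: Δp ≥ ℏ/(2Δx)
   Δp_min = (1.055e-34 J·s) / (2 × 3.380e-12 m)
   Δp_min = 1.560e-23 kg·m/s

2. This momentum uncertainty corresponds to kinetic energy:
   KE ≈ (Δp)²/(2m) = (1.560e-23)²/(2 × 1.673e-27 kg)
   KE = 7.275e-20 J = 454.068 meV

Tighter localization requires more energy.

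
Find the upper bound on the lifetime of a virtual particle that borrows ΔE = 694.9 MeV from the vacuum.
4.736 × 10^-25 s

Using the energy-time uncertainty principle:
ΔEΔt ≥ ℏ/2

For a virtual particle borrowing energy ΔE, the maximum lifetime is:
Δt_max = ℏ/(2ΔE)

Converting energy:
ΔE = 694.9 MeV = 1.113e-10 J

Δt_max = (1.055e-34 J·s) / (2 × 1.113e-10 J)
Δt_max = 4.736e-25 s = 4.736 × 10^-25 s

Virtual particles with higher borrowed energy exist for shorter times.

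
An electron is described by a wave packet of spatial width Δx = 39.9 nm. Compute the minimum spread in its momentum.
1.322 × 10^-27 kg·m/s

For a wave packet, the spatial width Δx and momentum spread Δp are related by the uncertainty principle:
ΔxΔp ≥ ℏ/2

The minimum momentum spread is:
Δp_min = ℏ/(2Δx)
Δp_min = (1.055e-34 J·s) / (2 × 3.990e-08 m)
Δp_min = 1.322e-27 kg·m/s

A wave packet cannot have both a well-defined position and well-defined momentum.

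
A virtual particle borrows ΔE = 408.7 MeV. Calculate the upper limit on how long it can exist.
8.053 × 10^-25 s

Using the energy-time uncertainty principle:
ΔEΔt ≥ ℏ/2

For a virtual particle borrowing energy ΔE, the maximum lifetime is:
Δt_max = ℏ/(2ΔE)

Converting energy:
ΔE = 408.7 MeV = 6.548e-11 J

Δt_max = (1.055e-34 J·s) / (2 × 6.548e-11 J)
Δt_max = 8.053e-25 s = 8.053 × 10^-25 s

Virtual particles with higher borrowed energy exist for shorter times.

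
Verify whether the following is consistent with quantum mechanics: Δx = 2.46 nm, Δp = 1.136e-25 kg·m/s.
Yes, it satisfies the uncertainty principle.

Calculate the product ΔxΔp:
ΔxΔp = (2.460e-09 m) × (1.136e-25 kg·m/s)
ΔxΔp = 2.795e-34 J·s

Compare to the minimum allowed value ℏ/2:
ℏ/2 = 5.273e-35 J·s

Since ΔxΔp = 2.795e-34 J·s ≥ 5.273e-35 J·s = ℏ/2,
the measurement satisfies the uncertainty principle.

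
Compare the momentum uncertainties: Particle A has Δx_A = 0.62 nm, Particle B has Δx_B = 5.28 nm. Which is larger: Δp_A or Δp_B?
Particle A has the larger minimum momentum uncertainty, by a factor of 8.52.

For each particle, the minimum momentum uncertainty is Δp_min = ℏ/(2Δx):

Particle A: Δp_A = ℏ/(2×6.200e-10 m) = 8.505e-26 kg·m/s
Particle B: Δp_B = ℏ/(2×5.280e-09 m) = 9.986e-27 kg·m/s

Ratio: Δp_A/Δp_B = 8.52

Since Δp_min ∝ 1/Δx, the particle with smaller position uncertainty (A) has larger momentum uncertainty.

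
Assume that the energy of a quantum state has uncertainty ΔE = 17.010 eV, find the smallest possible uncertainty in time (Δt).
19.348 as

Using the energy-time uncertainty principle:
ΔEΔt ≥ ℏ/2

The minimum uncertainty in time is:
Δt_min = ℏ/(2ΔE)
Δt_min = (1.055e-34 J·s) / (2 × 2.725e-18 J)
Δt_min = 1.935e-17 s = 19.348 as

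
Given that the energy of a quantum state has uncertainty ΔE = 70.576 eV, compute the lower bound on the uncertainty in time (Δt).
4.663 as

Using the energy-time uncertainty principle:
ΔEΔt ≥ ℏ/2

The minimum uncertainty in time is:
Δt_min = ℏ/(2ΔE)
Δt_min = (1.055e-34 J·s) / (2 × 1.131e-17 J)
Δt_min = 4.663e-18 s = 4.663 as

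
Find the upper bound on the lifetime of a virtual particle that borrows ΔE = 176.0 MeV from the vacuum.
1.870 ys

Using the energy-time uncertainty principle:
ΔEΔt ≥ ℏ/2

For a virtual particle borrowing energy ΔE, the maximum lifetime is:
Δt_max = ℏ/(2ΔE)

Converting energy:
ΔE = 176.0 MeV = 2.820e-11 J

Δt_max = (1.055e-34 J·s) / (2 × 2.820e-11 J)
Δt_max = 1.870e-24 s = 1.870 ys

Virtual particles with higher borrowed energy exist for shorter times.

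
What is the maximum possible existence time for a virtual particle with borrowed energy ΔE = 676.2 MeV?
4.867 × 10^-25 s

Using the energy-time uncertainty principle:
ΔEΔt ≥ ℏ/2

For a virtual particle borrowing energy ΔE, the maximum lifetime is:
Δt_max = ℏ/(2ΔE)

Converting energy:
ΔE = 676.2 MeV = 1.083e-10 J

Δt_max = (1.055e-34 J·s) / (2 × 1.083e-10 J)
Δt_max = 4.867e-25 s = 4.867 × 10^-25 s

Virtual particles with higher borrowed energy exist for shorter times.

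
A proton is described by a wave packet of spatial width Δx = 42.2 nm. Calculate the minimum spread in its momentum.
1.249 × 10^-27 kg·m/s

For a wave packet, the spatial width Δx and momentum spread Δp are related by the uncertainty principle:
ΔxΔp ≥ ℏ/2

The minimum momentum spread is:
Δp_min = ℏ/(2Δx)
Δp_min = (1.055e-34 J·s) / (2 × 4.220e-08 m)
Δp_min = 1.249e-27 kg·m/s

A wave packet cannot have both a well-defined position and well-defined momentum.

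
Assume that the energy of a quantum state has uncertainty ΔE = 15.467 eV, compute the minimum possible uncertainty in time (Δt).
21.278 as

Using the energy-time uncertainty principle:
ΔEΔt ≥ ℏ/2

The minimum uncertainty in time is:
Δt_min = ℏ/(2ΔE)
Δt_min = (1.055e-34 J·s) / (2 × 2.478e-18 J)
Δt_min = 2.128e-17 s = 21.278 as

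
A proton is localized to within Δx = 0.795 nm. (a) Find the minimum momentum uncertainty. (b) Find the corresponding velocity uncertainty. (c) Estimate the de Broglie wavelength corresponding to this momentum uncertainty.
(a) Δp_min = 6.633 × 10^-26 kg·m/s
(b) Δv_min = 39.653 m/s
(c) λ_dB = 9.990 nm

Step-by-step:

(a) From the uncertainty principle:
Δp_min = ℏ/(2Δx) = (1.055e-34 J·s)/(2 × 7.950e-10 m) = 6.633e-26 kg·m/s

(b) The velocity uncertainty:
Δv = Δp/m = (6.633e-26 kg·m/s)/(1.673e-27 kg) = 3.965e+01 m/s = 39.653 m/s

(c) The de Broglie wavelength for this momentum:
λ = h/p = (6.626e-34 J·s)/(6.633e-26 kg·m/s) = 9.990e-09 m = 9.990 nm

Note: The de Broglie wavelength is comparable to the localization size, as expected from wave-particle duality.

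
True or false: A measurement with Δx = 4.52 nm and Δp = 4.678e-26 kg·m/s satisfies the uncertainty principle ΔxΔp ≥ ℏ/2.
Yes, it satisfies the uncertainty principle.

Calculate the product ΔxΔp:
ΔxΔp = (4.520e-09 m) × (4.678e-26 kg·m/s)
ΔxΔp = 2.114e-34 J·s

Compare to the minimum allowed value ℏ/2:
ℏ/2 = 5.273e-35 J·s

Since ΔxΔp = 2.114e-34 J·s ≥ 5.273e-35 J·s = ℏ/2,
the measurement satisfies the uncertainty principle.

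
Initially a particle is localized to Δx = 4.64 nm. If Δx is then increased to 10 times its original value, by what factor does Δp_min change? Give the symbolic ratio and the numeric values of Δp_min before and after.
Original Δp_min = 1.136 × 10^-26 kg·m/s; new Δp'_min = 1.136 × 10^-27 kg·m/s; ratio Δp'_min/Δp_min = 1/10.

From the uncertainty principle ΔxΔp ≥ ℏ/2, the minimum momentum uncertainty is Δp_min = ℏ/(2Δx).

Original (Δx = 4.64 nm = 4.640e-09 m):
Δp_min = (1.055e-34 J·s)/(2 × 4.640e-09 m) = 1.136e-26 kg·m/s

When Δx → 10Δx:
Δp'_min = ℏ/(2 × 10Δx) = (1/10) × ℏ/(2Δx) = (1/10) × Δp_min
Δp'_min = 1/10 × 1.136e-26 kg·m/s = 1.136e-27 kg·m/s

Since Δp_min ∝ 1/Δx, when Δx is increased to 10 times its original value, Δp_min decreases to 1/10 of its original value.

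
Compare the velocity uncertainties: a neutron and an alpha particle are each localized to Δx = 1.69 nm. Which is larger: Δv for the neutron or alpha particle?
The neutron has the larger minimum velocity uncertainty, by a ratio of 4.0.

For both particles, Δp_min = ℏ/(2Δx) = 3.120e-26 kg·m/s (same for both).

The velocity uncertainty is Δv = Δp/m:
- neutron: Δv = 3.120e-26 / 1.675e-27 = 1.863e+01 m/s = 18.628 m/s
- alpha particle: Δv = 3.120e-26 / 6.645e-27 = 4.696e+00 m/s = 4.696 m/s

Ratio: 1.863e+01 / 4.696e+00 = 4.0

The lighter particle has larger velocity uncertainty because Δv ∝ 1/m.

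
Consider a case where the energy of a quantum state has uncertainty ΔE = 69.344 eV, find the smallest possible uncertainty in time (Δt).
4.746 as

Using the energy-time uncertainty principle:
ΔEΔt ≥ ℏ/2

The minimum uncertainty in time is:
Δt_min = ℏ/(2ΔE)
Δt_min = (1.055e-34 J·s) / (2 × 1.111e-17 J)
Δt_min = 4.746e-18 s = 4.746 as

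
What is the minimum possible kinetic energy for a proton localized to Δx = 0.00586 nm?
151.063 meV

Localizing a particle requires giving it sufficient momentum uncertainty:

1. From uncertainty principle: Δp ≥ ℏ/(2Δx)
   Δp_min = (1.055e-34 J·s) / (2 × 5.860e-12 m)
   Δp_min = 8.998e-24 kg·m/s

2. This momentum uncertainty corresponds to kinetic energy:
   KE ≈ (Δp)²/(2m) = (8.998e-24)²/(2 × 1.673e-27 kg)
   KE = 2.420e-20 J = 151.063 meV

Tighter localization requires more energy.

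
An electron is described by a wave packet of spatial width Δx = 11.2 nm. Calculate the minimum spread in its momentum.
4.708 × 10^-27 kg·m/s

For a wave packet, the spatial width Δx and momentum spread Δp are related by the uncertainty principle:
ΔxΔp ≥ ℏ/2

The minimum momentum spread is:
Δp_min = ℏ/(2Δx)
Δp_min = (1.055e-34 J·s) / (2 × 1.120e-08 m)
Δp_min = 4.708e-27 kg·m/s

A wave packet cannot have both a well-defined position and well-defined momentum.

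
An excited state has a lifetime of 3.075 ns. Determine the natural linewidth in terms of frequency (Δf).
25.879 MHz

Using the energy-time uncertainty principle and E = hf:
ΔEΔt ≥ ℏ/2
hΔf·Δt ≥ ℏ/2

The minimum frequency uncertainty is:
Δf = ℏ/(2hτ) = 1/(4πτ)
Δf = 1/(4π × 3.075e-09 s)
Δf = 2.588e+07 Hz = 25.879 MHz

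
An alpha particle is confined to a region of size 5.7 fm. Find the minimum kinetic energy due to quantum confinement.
40.191 keV

Using the uncertainty principle:

1. Position uncertainty: Δx ≈ 5.700e-15 m
2. Minimum momentum uncertainty: Δp = ℏ/(2Δx) = 9.251e-21 kg·m/s
3. Minimum kinetic energy:
   KE = (Δp)²/(2m) = (9.251e-21)²/(2 × 6.645e-27 kg)
   KE = 6.439e-15 J = 40.191 keV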